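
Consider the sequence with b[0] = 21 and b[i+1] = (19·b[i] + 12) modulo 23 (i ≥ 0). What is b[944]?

5

b[0] = 21, b[1] = 20, b[2] = 1, b[3] = 8, b[4] = 3, b[5] = 0, b[6] = 12, b[7] = 10, b[8] = 18, b[9] = 9, b[10] = 22, b[11] = 16, b[12] = 17, b[13] = 13, b[14] = 6, b[15] = 11, b[16] = 14, b[17] = 2, b[18] = 4, b[19] = 19, b[20] = 5, b[21] = 15, b[22] = 21.
Since b[22] = b[0] = 21, the sequence is periodic with period 22.
So b[944] = b[0 + ((944-0) mod 22)] = b[20] = 5.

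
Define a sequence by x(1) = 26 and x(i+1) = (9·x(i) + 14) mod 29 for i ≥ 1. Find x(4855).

Listing terms: x(1) = 26, x(2) = 16, x(3) = 13, x(4) = 15, x(5) = 4, x(6) = 21, x(7) = 0, x(8) = 14, x(9) = 24, x(10) = 27, x(11) = 25, x(12) = 7, x(13) = 19, x(14) = 11, x(15) = 26.
Since x(15) = x(1) = 26, the sequence is periodic with period 14.
So x(4855) = x(1 + ((4855-1) mod 14)) = x(11) = 25.

25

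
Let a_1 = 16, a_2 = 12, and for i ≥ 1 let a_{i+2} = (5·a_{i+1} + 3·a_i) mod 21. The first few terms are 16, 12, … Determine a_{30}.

3

We have a_1 = 16, a_2 = 12, a_3 = 3, a_4 = 9, a_5 = 12, a_6 = 3.
Since (a_5, a_6) = (a_2, a_3) = (12, 3) (two consecutive terms determine the rest), the sequence is eventually periodic: after a pre-period of length 1 it cycles with period 3.
For i ≥ 2, a_i depends only on (i - 2) mod 3. (30 - 2) mod 3 = 1, so a_{30} = a_3 = 3.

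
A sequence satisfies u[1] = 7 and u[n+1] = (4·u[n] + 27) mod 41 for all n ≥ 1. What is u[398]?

22

Listing terms: u[1] = 7; u[2] = 14; u[3] = 1; u[4] = 31; u[5] = 28; u[6] = 16; u[7] = 9; u[8] = 22; u[9] = 33; u[10] = 36; u[11] = 7.
The sequence repeats with period 10.
So u[398] = u[1 + ((398-1) mod 10)] = u[8] = 22.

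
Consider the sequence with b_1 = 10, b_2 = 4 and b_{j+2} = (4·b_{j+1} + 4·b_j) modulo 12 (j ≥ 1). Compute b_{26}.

We have b_1 = 10, b_2 = 4, b_3 = 8, b_4 = 0, b_5 = 8, b_6 = 8, b_7 = 4, b_8 = 0, b_9 = 4, b_{10} = 4, b_{11} = 8.
Since (b_{10}, b_{11}) = (b_2, b_3) = (4, 8) (two consecutive terms determine the rest), the sequence is eventually periodic: after a pre-period of length 1 it cycles with period 8.
For j ≥ 2, b_j depends only on (j - 2) mod 8. (26 - 2) mod 8 = 0, so b_{26} = b_2 = 4.

4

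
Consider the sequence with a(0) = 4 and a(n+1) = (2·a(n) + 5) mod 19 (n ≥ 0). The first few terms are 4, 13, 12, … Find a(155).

Computing terms: a(0) = 4,  a(1) = 13,  a(2) = 12,  a(3) = 10,  a(4) = 6,  a(5) = 17,  a(6) = 1,  a(7) = 7,  a(8) = 0,  a(9) = 5,  a(10) = 15,  a(11) = 16,  a(12) = 18,  a(13) = 3,  a(14) = 11,  a(15) = 8,  a(16) = 2,  a(17) = 9,  a(18) = 4.
Since a(18) = a(0) = 4, the sequence is periodic with period 18.
(155 - 0) mod 18 = 11, so a(155) = a(11) = 16.

16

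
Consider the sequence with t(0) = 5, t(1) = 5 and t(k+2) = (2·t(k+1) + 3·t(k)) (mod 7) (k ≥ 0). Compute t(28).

Computing terms: t(0) = 5,  t(1) = 5,  t(2) = 4,  t(3) = 2,  t(4) = 2,  t(5) = 3,  t(6) = 5,  t(7) = 5.
The sequence repeats with period 6.
(28 - 0) mod 6 = 4, so t(28) = t(4) = 2.

2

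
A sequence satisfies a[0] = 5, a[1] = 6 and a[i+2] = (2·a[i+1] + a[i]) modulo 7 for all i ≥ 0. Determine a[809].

We have a[0] = 5; a[1] = 6; a[2] = 3; a[3] = 5; a[4] = 6.
Since (a[3], a[4]) = (a[0], a[1]) = (5, 6) (two consecutive terms determine the rest), the sequence is periodic with period 3.
So a[809] = a[0 + ((809-0) mod 3)] = a[2] = 3.

3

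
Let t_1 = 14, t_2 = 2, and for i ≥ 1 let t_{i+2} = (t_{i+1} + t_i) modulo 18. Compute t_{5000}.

t_1 = 14; t_2 = 2; t_3 = 16; t_4 = 0; t_5 = 16; t_6 = 16; t_7 = 14; t_8 = 12; t_9 = 8; t_{10} = 2; t_{11} = 10; t_{12} = 12; t_{13} = 4; t_{14} = 16; t_{15} = 2; t_{16} = 0; t_{17} = 2; t_{18} = 2; t_{19} = 4; t_{20} = 6; t_{21} = 10; t_{22} = 16; t_{23} = 8; t_{24} = 6; t_{25} = 14; t_{26} = 2.
The sequence repeats with period 24.
(5000 - 1) mod 24 = 7, so t_{5000} = t_8 = 12.

12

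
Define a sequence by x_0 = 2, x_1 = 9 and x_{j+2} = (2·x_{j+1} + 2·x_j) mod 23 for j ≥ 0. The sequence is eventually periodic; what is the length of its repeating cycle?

x_0 = 2,  x_1 = 9,  x_2 = 22,  x_3 = 16,  x_4 = 7,  x_5 = 0,  x_6 = 14,  x_7 = 5,  x_8 = 15,  x_9 = 17,  x_{10} = 18,  x_{11} = 1,  x_{12} = 15,  x_{13} = 9,  x_{14} = 2,  x_{15} = 22,  x_{16} = 2,  x_{17} = 2,  x_{18} = 8,  x_{19} = 20,  x_{20} = 10,  x_{21} = 14,  x_{22} = 2,  x_{23} = 9.
Since (x_{22}, x_{23}) = (x_0, x_1) = (2, 9) (two consecutive terms determine the rest), the sequence is periodic with period 22.

22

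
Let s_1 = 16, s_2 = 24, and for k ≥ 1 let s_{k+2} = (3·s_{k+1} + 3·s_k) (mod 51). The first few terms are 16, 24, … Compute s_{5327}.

36

s_1 = 16, s_2 = 24, s_3 = 18, s_4 = 24, s_5 = 24, s_6 = 42, s_7 = 45, s_8 = 6, s_9 = 0, s_{10} = 18, s_{11} = 3, s_{12} = 12, s_{13} = 45, s_{14} = 18, s_{15} = 36, s_{16} = 9, s_{17} = 33, s_{18} = 24, s_{19} = 18.
Since (s_{18}, s_{19}) = (s_2, s_3) = (24, 18) (two consecutive terms determine the rest), the sequence is eventually periodic: after a pre-period of length 1 it cycles with period 16.
For k ≥ 2, s_k depends only on (k - 2) mod 16. (5327 - 2) mod 16 = 13, so s_{5327} = s_{15} = 36.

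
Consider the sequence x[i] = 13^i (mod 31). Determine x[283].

Listing terms: x[1] = 13, x[2] = 14, x[3] = 27, x[4] = 10, x[5] = 6, x[6] = 16, x[7] = 22, x[8] = 7, x[9] = 29, x[10] = 5, x[11] = 3, x[12] = 8, x[13] = 11, x[14] = 19, x[15] = 30, x[16] = 18, x[17] = 17, x[18] = 4, x[19] = 21, x[20] = 25, x[21] = 15, x[22] = 9, x[23] = 24, x[24] = 2, x[25] = 26, x[26] = 28, x[27] = 23, x[28] = 20, x[29] = 12, x[30] = 1, x[31] = 13.
The sequence repeats with period 30.
So x[283] = x[1 + ((283-1) mod 30)] = x[13] = 11.

11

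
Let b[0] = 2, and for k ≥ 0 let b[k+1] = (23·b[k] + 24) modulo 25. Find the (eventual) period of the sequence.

We have b[0] = 2,  b[1] = 20,  b[2] = 9,  b[3] = 6,  b[4] = 12,  b[5] = 0,  b[6] = 24,  b[7] = 1,  b[8] = 22,  b[9] = 5,  b[10] = 14,  b[11] = 21,  b[12] = 7,  b[13] = 10,  b[14] = 4,  b[15] = 16,  b[16] = 17,  b[17] = 15,  b[18] = 19,  b[19] = 11,  b[20] = 2.
Since b[20] = b[0] = 2, the sequence is periodic with period 20.

20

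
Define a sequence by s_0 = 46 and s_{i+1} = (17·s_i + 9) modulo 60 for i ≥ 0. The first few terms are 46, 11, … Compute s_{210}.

Listing terms: s_0 = 46,  s_1 = 11,  s_2 = 16,  s_3 = 41,  s_4 = 46.
Since s_4 = s_0 = 46, the sequence is periodic with period 4.
(210 - 0) mod 4 = 2, so s_{210} = s_2 = 16.

16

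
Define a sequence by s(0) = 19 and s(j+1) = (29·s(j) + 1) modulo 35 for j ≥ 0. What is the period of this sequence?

We have s(0) = 19, s(1) = 27, s(2) = 14, s(3) = 22, s(4) = 9, s(5) = 17, s(6) = 4, s(7) = 12, s(8) = 34, s(9) = 7, s(10) = 29, s(11) = 2, s(12) = 24, s(13) = 32, s(14) = 19.
Since s(14) = s(0) = 19, the sequence is periodic with period 14.

14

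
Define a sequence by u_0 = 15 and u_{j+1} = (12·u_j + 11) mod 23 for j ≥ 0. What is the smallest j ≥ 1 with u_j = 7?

u_0 = 15, u_1 = 7, u_2 = 3, u_3 = 1, u_4 = 0, u_5 = 11, u_6 = 5, u_7 = 2, u_8 = 12, u_9 = 17, u_{10} = 8, u_{11} = 15.
The sequence repeats with period 11.
The value 7 first appears (with j ≥ 1) at u_1.

1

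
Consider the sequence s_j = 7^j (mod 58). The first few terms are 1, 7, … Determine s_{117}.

Listing terms: s_0 = 1, s_1 = 7, s_2 = 49, s_3 = 53, s_4 = 23, s_5 = 45, s_6 = 25, s_7 = 1.
Since s_7 = s_0 = 1, the sequence is periodic with period 7.
So s_{117} = s_{0 + ((117-0) mod 7)} = s_5 = 45.

45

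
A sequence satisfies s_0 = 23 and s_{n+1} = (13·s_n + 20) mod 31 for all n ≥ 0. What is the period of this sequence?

We have s_0 = 23,  s_1 = 9,  s_2 = 13,  s_3 = 3,  s_4 = 28,  s_5 = 12,  s_6 = 21,  s_7 = 14,  s_8 = 16,  s_9 = 11,  s_{10} = 8,  s_{11} = 0,  s_{12} = 20,  s_{13} = 1,  s_{14} = 2,  s_{15} = 15,  s_{16} = 29,  s_{17} = 25,  s_{18} = 4,  s_{19} = 10,  s_{20} = 26,  s_{21} = 17,  s_{22} = 24,  s_{23} = 22,  s_{24} = 27,  s_{25} = 30,  s_{26} = 7,  s_{27} = 18,  s_{28} = 6,  s_{29} = 5,  s_{30} = 23.
Since s_{30} = s_0 = 23, the sequence is periodic with period 30.

30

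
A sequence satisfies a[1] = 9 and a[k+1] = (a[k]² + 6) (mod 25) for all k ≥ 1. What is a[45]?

Listing terms: a[1] = 9; a[2] = 12; a[3] = 0; a[4] = 6; a[5] = 17; a[6] = 20; a[7] = 6.
Since a[7] = a[4] = 6, the sequence is eventually periodic: after a pre-period of length 3 it cycles with period 3.
For k ≥ 4, a[k] depends only on (k - 4) mod 3. (45 - 4) mod 3 = 2, so a[45] = a[6] = 20.

20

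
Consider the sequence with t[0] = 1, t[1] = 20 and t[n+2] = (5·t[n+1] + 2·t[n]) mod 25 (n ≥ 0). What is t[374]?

3

t[0] = 1; t[1] = 20; t[2] = 2; t[3] = 0; t[4] = 4; t[5] = 20; t[6] = 8; t[7] = 5; t[8] = 16; t[9] = 15; t[10] = 7; t[11] = 15; t[12] = 14; t[13] = 0; t[14] = 3; t[15] = 15; t[16] = 6; t[17] = 10; t[18] = 12; t[19] = 5; t[20] = 24; t[21] = 5; t[22] = 23; t[23] = 0; t[24] = 21; t[25] = 5; t[26] = 17; t[27] = 20; t[28] = 9; t[29] = 10; t[30] = 18; t[31] = 10; t[32] = 11; t[33] = 0; t[34] = 22; t[35] = 10; t[36] = 19; t[37] = 15; t[38] = 13; t[39] = 20; t[40] = 1; t[41] = 20.
The sequence repeats with period 40.
(374 - 0) mod 40 = 14, so t[374] = t[14] = 3.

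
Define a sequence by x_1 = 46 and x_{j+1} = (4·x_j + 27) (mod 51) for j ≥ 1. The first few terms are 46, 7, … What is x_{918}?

We have x_1 = 46, x_2 = 7, x_3 = 4, x_4 = 43, x_5 = 46.
The sequence repeats with period 4.
So x_{918} = x_{1 + ((918-1) mod 4)} = x_2 = 7.

7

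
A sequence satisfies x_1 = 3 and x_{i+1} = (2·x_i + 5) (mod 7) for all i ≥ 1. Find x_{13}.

Computing terms: x_1 = 3; x_2 = 4; x_3 = 6; x_4 = 3.
The sequence repeats with period 3.
(13 - 1) mod 3 = 0, so x_{13} = x_1 = 3.

3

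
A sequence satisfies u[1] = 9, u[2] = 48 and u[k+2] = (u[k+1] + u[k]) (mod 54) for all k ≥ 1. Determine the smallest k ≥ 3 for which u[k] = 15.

u[1] = 9, u[2] = 48, u[3] = 3, u[4] = 51, u[5] = 0, u[6] = 51, u[7] = 51, u[8] = 48, u[9] = 45, u[10] = 39, u[11] = 30, u[12] = 15, u[13] = 45, u[14] = 6, u[15] = 51, u[16] = 3, u[17] = 0, u[18] = 3, u[19] = 3, u[20] = 6, u[21] = 9, u[22] = 15, u[23] = 24, u[24] = 39, u[25] = 9, u[26] = 48.
The sequence repeats with period 24.
The value 15 first appears (with k ≥ 3) at u[12].

12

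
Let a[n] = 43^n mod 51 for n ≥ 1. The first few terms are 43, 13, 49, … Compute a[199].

Computing terms: a[1] = 43; a[2] = 13; a[3] = 49; a[4] = 16; a[5] = 25; a[6] = 4; a[7] = 19; a[8] = 1; a[9] = 43.
The sequence repeats with period 8.
So a[199] = a[1 + ((199-1) mod 8)] = a[7] = 19.

19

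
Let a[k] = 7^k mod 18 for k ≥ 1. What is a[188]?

13

We have a[1] = 7; a[2] = 13; a[3] = 1; a[4] = 7.
The sequence repeats with period 3.
So a[188] = a[1 + ((188-1) mod 3)] = a[2] = 13.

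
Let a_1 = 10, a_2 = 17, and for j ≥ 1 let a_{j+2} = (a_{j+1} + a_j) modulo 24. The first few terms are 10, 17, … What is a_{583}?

18

Computing terms: a_1 = 10; a_2 = 17; a_3 = 3; a_4 = 20; a_5 = 23; a_6 = 19; a_7 = 18; a_8 = 13; a_9 = 7; a_{10} = 20; a_{11} = 3; a_{12} = 23; a_{13} = 2; a_{14} = 1; a_{15} = 3; a_{16} = 4; a_{17} = 7; a_{18} = 11; a_{19} = 18; a_{20} = 5; a_{21} = 23; a_{22} = 4; a_{23} = 3; a_{24} = 7; a_{25} = 10; a_{26} = 17.
Since (a_{25}, a_{26}) = (a_1, a_2) = (10, 17) (two consecutive terms determine the rest), the sequence is periodic with period 24.
(583 - 1) mod 24 = 6, so a_{583} = a_7 = 18.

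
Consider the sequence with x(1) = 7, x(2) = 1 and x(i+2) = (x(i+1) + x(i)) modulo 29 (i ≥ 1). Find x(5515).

13

We have x(1) = 7,  x(2) = 1,  x(3) = 8,  x(4) = 9,  x(5) = 17,  x(6) = 26,  x(7) = 14,  x(8) = 11,  x(9) = 25,  x(10) = 7,  x(11) = 3,  x(12) = 10,  x(13) = 13,  x(14) = 23,  x(15) = 7,  x(16) = 1.
Since (x(15), x(16)) = (x(1), x(2)) = (7, 1) (two consecutive terms determine the rest), the sequence is periodic with period 14.
(5515 - 1) mod 14 = 12, so x(5515) = x(13) = 13.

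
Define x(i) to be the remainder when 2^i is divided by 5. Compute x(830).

4

x(0) = 1; x(1) = 2; x(2) = 4; x(3) = 3; x(4) = 1.
Since x(4) = x(0) = 1, the sequence is periodic with period 4.
So x(830) = x(0 + ((830-0) mod 4)) = x(2) = 4.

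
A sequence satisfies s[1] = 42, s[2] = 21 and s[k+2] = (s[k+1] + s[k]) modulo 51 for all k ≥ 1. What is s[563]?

6

Listing terms: s[1] = 42,  s[2] = 21,  s[3] = 12,  s[4] = 33,  s[5] = 45,  s[6] = 27,  s[7] = 21,  s[8] = 48,  s[9] = 18,  s[10] = 15,  s[11] = 33,  s[12] = 48,  s[13] = 30,  s[14] = 27,  s[15] = 6,  s[16] = 33,  s[17] = 39,  s[18] = 21,  s[19] = 9,  s[20] = 30,  s[21] = 39,  s[22] = 18,  s[23] = 6,  s[24] = 24,  s[25] = 30,  s[26] = 3,  s[27] = 33,  s[28] = 36,  s[29] = 18,  s[30] = 3,  s[31] = 21,  s[32] = 24,  s[33] = 45,  s[34] = 18,  s[35] = 12,  s[36] = 30,  s[37] = 42,  s[38] = 21.
The sequence repeats with period 36.
(563 - 1) mod 36 = 22, so s[563] = s[23] = 6.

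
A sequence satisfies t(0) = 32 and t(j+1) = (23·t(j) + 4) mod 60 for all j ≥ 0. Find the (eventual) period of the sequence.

We have t(0) = 32,  t(1) = 20,  t(2) = 44,  t(3) = 56,  t(4) = 32.
The sequence repeats with period 4.

4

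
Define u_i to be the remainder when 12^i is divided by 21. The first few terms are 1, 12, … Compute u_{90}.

15

Listing terms: u_0 = 1, u_1 = 12, u_2 = 18, u_3 = 6, u_4 = 9, u_5 = 3, u_6 = 15, u_7 = 12.
Since u_7 = u_1 = 12, the sequence is eventually periodic: after a pre-period of length 1 it cycles with period 6.
For i ≥ 1, u_i depends only on (i - 1) mod 6. (90 - 1) mod 6 = 5, so u_{90} = u_6 = 15.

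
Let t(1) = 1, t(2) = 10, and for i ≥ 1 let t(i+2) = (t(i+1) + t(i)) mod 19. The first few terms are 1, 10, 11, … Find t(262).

0

Listing terms: t(1) = 1; t(2) = 10; t(3) = 11; t(4) = 2; t(5) = 13; t(6) = 15; t(7) = 9; t(8) = 5; t(9) = 14; t(10) = 0; t(11) = 14; t(12) = 14; t(13) = 9; t(14) = 4; t(15) = 13; t(16) = 17; t(17) = 11; t(18) = 9; t(19) = 1; t(20) = 10.
Since (t(19), t(20)) = (t(1), t(2)) = (1, 10) (two consecutive terms determine the rest), the sequence is periodic with period 18.
So t(262) = t(1 + ((262-1) mod 18)) = t(10) = 0.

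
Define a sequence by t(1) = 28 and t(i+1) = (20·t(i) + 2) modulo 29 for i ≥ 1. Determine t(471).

11

We have t(1) = 28, t(2) = 11, t(3) = 19, t(4) = 5, t(5) = 15, t(6) = 12, t(7) = 10, t(8) = 28.
Since t(8) = t(1) = 28, the sequence is periodic with period 7.
(471 - 1) mod 7 = 1, so t(471) = t(2) = 11.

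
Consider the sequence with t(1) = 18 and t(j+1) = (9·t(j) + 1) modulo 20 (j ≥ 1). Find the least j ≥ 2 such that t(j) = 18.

5

We have t(1) = 18,  t(2) = 3,  t(3) = 8,  t(4) = 13,  t(5) = 18.
Since t(5) = t(1) = 18, the sequence is periodic with period 4.
The value 18 next appears (with j ≥ 2) at t(5).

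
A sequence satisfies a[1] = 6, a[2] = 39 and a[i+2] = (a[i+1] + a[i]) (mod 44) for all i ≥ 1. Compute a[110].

11

Listing terms: a[1] = 6, a[2] = 39, a[3] = 1, a[4] = 40, a[5] = 41, a[6] = 37, a[7] = 34, a[8] = 27, a[9] = 17, a[10] = 0, a[11] = 17, a[12] = 17, a[13] = 34, a[14] = 7, a[15] = 41, a[16] = 4, a[17] = 1, a[18] = 5, a[19] = 6, a[20] = 11, a[21] = 17, a[22] = 28, a[23] = 1, a[24] = 29, a[25] = 30, a[26] = 15, a[27] = 1, a[28] = 16, a[29] = 17, a[30] = 33, a[31] = 6, a[32] = 39.
Since (a[31], a[32]) = (a[1], a[2]) = (6, 39) (two consecutive terms determine the rest), the sequence is periodic with period 30.
So a[110] = a[1 + ((110-1) mod 30)] = a[20] = 11.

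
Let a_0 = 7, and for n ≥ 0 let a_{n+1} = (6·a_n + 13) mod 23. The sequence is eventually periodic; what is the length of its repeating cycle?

Listing terms: a_0 = 7,  a_1 = 9,  a_2 = 21,  a_3 = 1,  a_4 = 19,  a_5 = 12,  a_6 = 16,  a_7 = 17,  a_8 = 0,  a_9 = 13,  a_{10} = 22,  a_{11} = 7.
Since a_{11} = a_0 = 7, the sequence is periodic with period 11.

11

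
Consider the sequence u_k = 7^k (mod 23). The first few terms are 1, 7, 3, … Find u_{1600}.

We have u_0 = 1,  u_1 = 7,  u_2 = 3,  u_3 = 21,  u_4 = 9,  u_5 = 17,  u_6 = 4,  u_7 = 5,  u_8 = 12,  u_9 = 15,  u_{10} = 13,  u_{11} = 22,  u_{12} = 16,  u_{13} = 20,  u_{14} = 2,  u_{15} = 14,  u_{16} = 6,  u_{17} = 19,  u_{18} = 18,  u_{19} = 11,  u_{20} = 8,  u_{21} = 10,  u_{22} = 1.
Since u_{22} = u_0 = 1, the sequence is periodic with period 22.
So u_{1600} = u_{0 + ((1600-0) mod 22)} = u_{16} = 6.

6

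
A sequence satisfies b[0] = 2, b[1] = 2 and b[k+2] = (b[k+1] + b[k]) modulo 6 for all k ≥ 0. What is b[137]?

Computing terms: b[0] = 2,  b[1] = 2,  b[2] = 4,  b[3] = 0,  b[4] = 4,  b[5] = 4,  b[6] = 2,  b[7] = 0,  b[8] = 2,  b[9] = 2.
The sequence repeats with period 8.
So b[137] = b[0 + ((137-0) mod 8)] = b[1] = 2.

2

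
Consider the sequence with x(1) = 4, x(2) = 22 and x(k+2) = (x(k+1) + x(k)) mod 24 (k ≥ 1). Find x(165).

2

Computing terms: x(1) = 4; x(2) = 22; x(3) = 2; x(4) = 0; x(5) = 2; x(6) = 2; x(7) = 4; x(8) = 6; x(9) = 10; x(10) = 16; x(11) = 2; x(12) = 18; x(13) = 20; x(14) = 14; x(15) = 10; x(16) = 0; x(17) = 10; x(18) = 10; x(19) = 20; x(20) = 6; x(21) = 2; x(22) = 8; x(23) = 10; x(24) = 18; x(25) = 4; x(26) = 22.
The sequence repeats with period 24.
(165 - 1) mod 24 = 20, so x(165) = x(21) = 2.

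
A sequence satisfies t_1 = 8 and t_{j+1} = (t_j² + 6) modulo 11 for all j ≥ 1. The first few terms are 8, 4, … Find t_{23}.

Computing terms: t_1 = 8; t_2 = 4; t_3 = 0; t_4 = 6; t_5 = 9; t_6 = 10; t_7 = 7; t_8 = 0.
Since t_8 = t_3 = 0, the sequence is eventually periodic: after a pre-period of length 2 it cycles with period 5.
For j ≥ 3, t_j depends only on (j - 3) mod 5. (23 - 3) mod 5 = 0, so t_{23} = t_3 = 0.

0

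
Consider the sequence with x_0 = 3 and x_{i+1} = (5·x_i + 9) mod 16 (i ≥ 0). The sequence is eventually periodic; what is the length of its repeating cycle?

Computing terms: x_0 = 3, x_1 = 8, x_2 = 1, x_3 = 14, x_4 = 15, x_5 = 4, x_6 = 13, x_7 = 10, x_8 = 11, x_9 = 0, x_{10} = 9, x_{11} = 6, x_{12} = 7, x_{13} = 12, x_{14} = 5, x_{15} = 2, x_{16} = 3.
The sequence repeats with period 16.

16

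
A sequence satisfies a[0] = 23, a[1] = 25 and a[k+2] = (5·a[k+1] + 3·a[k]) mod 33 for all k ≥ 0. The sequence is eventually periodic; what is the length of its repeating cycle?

We have a[0] = 23; a[1] = 25; a[2] = 29; a[3] = 22; a[4] = 32; a[5] = 28; a[6] = 5; a[7] = 10; a[8] = 32; a[9] = 25; a[10] = 23; a[11] = 25.
The sequence repeats with period 10.

10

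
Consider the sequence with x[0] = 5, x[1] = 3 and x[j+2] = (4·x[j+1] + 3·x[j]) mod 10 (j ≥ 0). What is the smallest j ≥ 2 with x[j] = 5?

Computing terms: x[0] = 5,  x[1] = 3,  x[2] = 7,  x[3] = 7,  x[4] = 9,  x[5] = 7,  x[6] = 5,  x[7] = 1,  x[8] = 9,  x[9] = 9,  x[10] = 3,  x[11] = 9,  x[12] = 5,  x[13] = 7,  x[14] = 3,  x[15] = 3,  x[16] = 1,  x[17] = 3,  x[18] = 5,  x[19] = 9,  x[20] = 1,  x[21] = 1,  x[22] = 7,  x[23] = 1,  x[24] = 5,  x[25] = 3.
The sequence repeats with period 24.
The value 5 first appears (with j ≥ 2) at x[6].

6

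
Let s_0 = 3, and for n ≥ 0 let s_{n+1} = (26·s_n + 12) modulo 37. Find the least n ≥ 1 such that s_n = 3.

Computing terms: s_0 = 3,  s_1 = 16,  s_2 = 21,  s_3 = 3.
Since s_3 = s_0 = 3, the sequence is periodic with period 3.
The value 3 next appears (with n ≥ 1) at s_3.

3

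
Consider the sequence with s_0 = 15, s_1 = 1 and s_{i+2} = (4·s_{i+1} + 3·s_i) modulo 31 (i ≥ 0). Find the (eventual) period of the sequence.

We have s_0 = 15, s_1 = 1, s_2 = 18, s_3 = 13, s_4 = 13, s_5 = 29, s_6 = 0, s_7 = 25, s_8 = 7, s_9 = 10, s_{10} = 30, s_{11} = 26, s_{12} = 8, s_{13} = 17, s_{14} = 30, s_{15} = 16, s_{16} = 30, s_{17} = 13, s_{18} = 18, s_{19} = 18, s_{20} = 2, s_{21} = 0, s_{22} = 6, s_{23} = 24, s_{24} = 21, s_{25} = 1, s_{26} = 5, s_{27} = 23, s_{28} = 14, s_{29} = 1, s_{30} = 15, s_{31} = 1.
Since (s_{30}, s_{31}) = (s_0, s_1) = (15, 1) (two consecutive terms determine the rest), the sequence is periodic with period 30.

30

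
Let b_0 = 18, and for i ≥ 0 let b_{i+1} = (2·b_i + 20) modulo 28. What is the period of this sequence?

Computing terms: b_0 = 18, b_1 = 0, b_2 = 20, b_3 = 4, b_4 = 0.
Since b_4 = b_1 = 0, the sequence is eventually periodic: after a pre-period of length 1 it cycles with period 3.

3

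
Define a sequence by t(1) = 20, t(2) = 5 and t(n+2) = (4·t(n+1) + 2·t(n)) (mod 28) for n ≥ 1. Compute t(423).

24

Listing terms: t(1) = 20, t(2) = 5, t(3) = 4, t(4) = 26, t(5) = 0, t(6) = 24, t(7) = 12, t(8) = 12, t(9) = 16, t(10) = 4, t(11) = 20, t(12) = 4, t(13) = 0, t(14) = 8, t(15) = 4, t(16) = 4, t(17) = 24, t(18) = 20, t(19) = 16, t(20) = 20, t(21) = 0, t(22) = 12, t(23) = 20, t(24) = 20, t(25) = 8, t(26) = 16, t(27) = 24, t(28) = 16, t(29) = 0, t(30) = 4, t(31) = 16, t(32) = 16, t(33) = 12, t(34) = 24, t(35) = 8, t(36) = 24, t(37) = 0, t(38) = 20, t(39) = 24, t(40) = 24, t(41) = 4, t(42) = 8, t(43) = 12, t(44) = 8, t(45) = 0, t(46) = 16, t(47) = 8, t(48) = 8, t(49) = 20, t(50) = 12, t(51) = 4, t(52) = 12, t(53) = 0, t(54) = 24.
Since (t(53), t(54)) = (t(5), t(6)) = (0, 24) (two consecutive terms determine the rest), the sequence is eventually periodic: after a pre-period of length 4 it cycles with period 48.
For n ≥ 5, t(n) depends only on (n - 5) mod 48. (423 - 5) mod 48 = 34, so t(423) = t(39) = 24.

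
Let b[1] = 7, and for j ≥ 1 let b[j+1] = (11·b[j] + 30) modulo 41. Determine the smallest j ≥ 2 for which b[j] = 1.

We have b[1] = 7; b[2] = 25; b[3] = 18; b[4] = 23; b[5] = 37; b[6] = 27; b[7] = 40; b[8] = 19; b[9] = 34; b[10] = 35; b[11] = 5; b[12] = 3; b[13] = 22; b[14] = 26; b[15] = 29; b[16] = 21; b[17] = 15; b[18] = 31; b[19] = 2; b[20] = 11; b[21] = 28; b[22] = 10; b[23] = 17; b[24] = 12; b[25] = 39; b[26] = 8; b[27] = 36; b[28] = 16; b[29] = 1; b[30] = 0; b[31] = 30; b[32] = 32; b[33] = 13; b[34] = 9; b[35] = 6; b[36] = 14; b[37] = 20; b[38] = 4; b[39] = 33; b[40] = 24; b[41] = 7.
Since b[41] = b[1] = 7, the sequence is periodic with period 40.
The value 1 first appears (with j ≥ 2) at b[29].

29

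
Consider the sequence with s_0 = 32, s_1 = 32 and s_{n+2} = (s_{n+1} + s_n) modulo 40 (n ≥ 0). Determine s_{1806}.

16

Computing terms: s_0 = 32; s_1 = 32; s_2 = 24; s_3 = 16; s_4 = 0; s_5 = 16; s_6 = 16; s_7 = 32; s_8 = 8; s_9 = 0; s_{10} = 8; s_{11} = 8; s_{12} = 16; s_{13} = 24; s_{14} = 0; s_{15} = 24; s_{16} = 24; s_{17} = 8; s_{18} = 32; s_{19} = 0; s_{20} = 32; s_{21} = 32.
Since (s_{20}, s_{21}) = (s_0, s_1) = (32, 32) (two consecutive terms determine the rest), the sequence is periodic with period 20.
So s_{1806} = s_{0 + ((1806-0) mod 20)} = s_6 = 16.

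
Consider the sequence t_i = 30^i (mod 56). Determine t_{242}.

32

Listing terms: t_1 = 30, t_2 = 4, t_3 = 8, t_4 = 16, t_5 = 32, t_6 = 8.
Since t_6 = t_3 = 8, the sequence is eventually periodic: after a pre-period of length 2 it cycles with period 3.
For i ≥ 3, t_i depends only on (i - 3) mod 3. (242 - 3) mod 3 = 2, so t_{242} = t_5 = 32.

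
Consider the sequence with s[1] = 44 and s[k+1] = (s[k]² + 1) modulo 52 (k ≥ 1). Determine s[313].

18

We have s[1] = 44, s[2] = 13, s[3] = 14, s[4] = 41, s[5] = 18, s[6] = 13.
Since s[6] = s[2] = 13, the sequence is eventually periodic: after a pre-period of length 1 it cycles with period 4.
For k ≥ 2, s[k] depends only on (k - 2) mod 4. (313 - 2) mod 4 = 3, so s[313] = s[5] = 18.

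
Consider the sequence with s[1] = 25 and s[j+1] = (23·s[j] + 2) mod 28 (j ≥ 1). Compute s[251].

s[1] = 25; s[2] = 17; s[3] = 1; s[4] = 25.
The sequence repeats with period 3.
So s[251] = s[1 + ((251-1) mod 3)] = s[2] = 17.

17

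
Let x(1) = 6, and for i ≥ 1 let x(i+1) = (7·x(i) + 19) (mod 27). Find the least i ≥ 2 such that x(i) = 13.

We have x(1) = 6,  x(2) = 7,  x(3) = 14,  x(4) = 9,  x(5) = 1,  x(6) = 26,  x(7) = 12,  x(8) = 22,  x(9) = 11,  x(10) = 15,  x(11) = 16,  x(12) = 23,  x(13) = 18,  x(14) = 10,  x(15) = 8,  x(16) = 21,  x(17) = 4,  x(18) = 20,  x(19) = 24,  x(20) = 25,  x(21) = 5,  x(22) = 0,  x(23) = 19,  x(24) = 17,  x(25) = 3,  x(26) = 13,  x(27) = 2,  x(28) = 6.
Since x(28) = x(1) = 6, the sequence is periodic with period 27.
The value 13 first appears (with i ≥ 2) at x(26).

26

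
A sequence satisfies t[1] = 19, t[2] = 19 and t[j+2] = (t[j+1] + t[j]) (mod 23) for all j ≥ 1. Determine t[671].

19

Listing terms: t[1] = 19, t[2] = 19, t[3] = 15, t[4] = 11, t[5] = 3, t[6] = 14, t[7] = 17, t[8] = 8, t[9] = 2, t[10] = 10, t[11] = 12, t[12] = 22, t[13] = 11, t[14] = 10, t[15] = 21, t[16] = 8, t[17] = 6, t[18] = 14, t[19] = 20, t[20] = 11, t[21] = 8, t[22] = 19, t[23] = 4, t[24] = 0, t[25] = 4, t[26] = 4, t[27] = 8, t[28] = 12, t[29] = 20, t[30] = 9, t[31] = 6, t[32] = 15, t[33] = 21, t[34] = 13, t[35] = 11, t[36] = 1, t[37] = 12, t[38] = 13, t[39] = 2, t[40] = 15, t[41] = 17, t[42] = 9, t[43] = 3, t[44] = 12, t[45] = 15, t[46] = 4, t[47] = 19, t[48] = 0, t[49] = 19, t[50] = 19.
The sequence repeats with period 48.
(671 - 1) mod 48 = 46, so t[671] = t[47] = 19.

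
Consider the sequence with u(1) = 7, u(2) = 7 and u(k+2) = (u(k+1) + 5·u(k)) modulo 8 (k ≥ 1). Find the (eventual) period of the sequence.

Computing terms: u(1) = 7, u(2) = 7, u(3) = 2, u(4) = 5, u(5) = 7, u(6) = 0, u(7) = 3, u(8) = 3, u(9) = 2, u(10) = 1, u(11) = 3, u(12) = 0, u(13) = 7, u(14) = 7.
Since (u(13), u(14)) = (u(1), u(2)) = (7, 7) (two consecutive terms determine the rest), the sequence is periodic with period 12.

12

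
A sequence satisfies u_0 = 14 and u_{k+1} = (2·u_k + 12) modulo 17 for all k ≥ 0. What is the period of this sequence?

u_0 = 14; u_1 = 6; u_2 = 7; u_3 = 9; u_4 = 13; u_5 = 4; u_6 = 3; u_7 = 1; u_8 = 14.
Since u_8 = u_0 = 14, the sequence is periodic with period 8.

8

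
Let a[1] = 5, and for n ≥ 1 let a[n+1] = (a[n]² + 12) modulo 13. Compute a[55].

8

a[1] = 5; a[2] = 11; a[3] = 3; a[4] = 8; a[5] = 11.
Since a[5] = a[2] = 11, the sequence is eventually periodic: after a pre-period of length 1 it cycles with period 3.
For n ≥ 2, a[n] depends only on (n - 2) mod 3. (55 - 2) mod 3 = 2, so a[55] = a[4] = 8.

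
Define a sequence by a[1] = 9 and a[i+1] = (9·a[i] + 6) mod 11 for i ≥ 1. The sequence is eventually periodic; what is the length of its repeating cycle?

5

Listing terms: a[1] = 9,  a[2] = 10,  a[3] = 8,  a[4] = 1,  a[5] = 4,  a[6] = 9.
The sequence repeats with period 5.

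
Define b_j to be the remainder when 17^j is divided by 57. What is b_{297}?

b_0 = 1; b_1 = 17; b_2 = 4; b_3 = 11; b_4 = 16; b_5 = 44; b_6 = 7; b_7 = 5; b_8 = 28; b_9 = 20; b_{10} = 55; b_{11} = 23; b_{12} = 49; b_{13} = 35; b_{14} = 25; b_{15} = 26; b_{16} = 43; b_{17} = 47; b_{18} = 1.
Since b_{18} = b_0 = 1, the sequence is periodic with period 18.
So b_{297} = b_{0 + ((297-0) mod 18)} = b_9 = 20.

20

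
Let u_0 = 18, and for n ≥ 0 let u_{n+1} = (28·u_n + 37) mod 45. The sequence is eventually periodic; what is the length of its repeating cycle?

36

We have u_0 = 18,  u_1 = 1,  u_2 = 20,  u_3 = 12,  u_4 = 13,  u_5 = 41,  u_6 = 15,  u_7 = 7,  u_8 = 8,  u_9 = 36,  u_{10} = 10,  u_{11} = 2,  u_{12} = 3,  u_{13} = 31,  u_{14} = 5,  u_{15} = 42,  u_{16} = 43,  u_{17} = 26,  u_{18} = 0,  u_{19} = 37,  u_{20} = 38,  u_{21} = 21,  u_{22} = 40,  u_{23} = 32,  u_{24} = 33,  u_{25} = 16,  u_{26} = 35,  u_{27} = 27,  u_{28} = 28,  u_{29} = 11,  u_{30} = 30,  u_{31} = 22,  u_{32} = 23,  u_{33} = 6,  u_{34} = 25,  u_{35} = 17,  u_{36} = 18.
The sequence repeats with period 36.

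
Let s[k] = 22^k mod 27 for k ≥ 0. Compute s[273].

10

Listing terms: s[0] = 1,  s[1] = 22,  s[2] = 25,  s[3] = 10,  s[4] = 4,  s[5] = 7,  s[6] = 19,  s[7] = 13,  s[8] = 16,  s[9] = 1.
The sequence repeats with period 9.
(273 - 0) mod 9 = 3, so s[273] = s[3] = 10.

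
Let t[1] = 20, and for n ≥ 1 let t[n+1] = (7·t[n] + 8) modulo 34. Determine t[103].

32

We have t[1] = 20, t[2] = 12, t[3] = 24, t[4] = 6, t[5] = 16, t[6] = 18, t[7] = 32, t[8] = 28, t[9] = 0, t[10] = 8, t[11] = 30, t[12] = 14, t[13] = 4, t[14] = 2, t[15] = 22, t[16] = 26, t[17] = 20.
Since t[17] = t[1] = 20, the sequence is periodic with period 16.
(103 - 1) mod 16 = 6, so t[103] = t[7] = 32.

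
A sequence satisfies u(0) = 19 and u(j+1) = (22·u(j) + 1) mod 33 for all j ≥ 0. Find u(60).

1

We have u(0) = 19, u(1) = 23, u(2) = 12, u(3) = 1, u(4) = 23.
Since u(4) = u(1) = 23, the sequence is eventually periodic: after a pre-period of length 1 it cycles with period 3.
For j ≥ 1, u(j) depends only on (j - 1) mod 3. (60 - 1) mod 3 = 2, so u(60) = u(3) = 1.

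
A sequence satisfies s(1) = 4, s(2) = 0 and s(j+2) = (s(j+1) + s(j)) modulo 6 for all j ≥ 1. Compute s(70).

Computing terms: s(1) = 4, s(2) = 0, s(3) = 4, s(4) = 4, s(5) = 2, s(6) = 0, s(7) = 2, s(8) = 2, s(9) = 4, s(10) = 0.
Since (s(9), s(10)) = (s(1), s(2)) = (4, 0) (two consecutive terms determine the rest), the sequence is periodic with period 8.
(70 - 1) mod 8 = 5, so s(70) = s(6) = 0.

0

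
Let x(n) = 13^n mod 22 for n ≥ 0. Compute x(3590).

1

x(0) = 1; x(1) = 13; x(2) = 15; x(3) = 19; x(4) = 5; x(5) = 21; x(6) = 9; x(7) = 7; x(8) = 3; x(9) = 17; x(10) = 1.
The sequence repeats with period 10.
(3590 - 0) mod 10 = 0, so x(3590) = x(0) = 1.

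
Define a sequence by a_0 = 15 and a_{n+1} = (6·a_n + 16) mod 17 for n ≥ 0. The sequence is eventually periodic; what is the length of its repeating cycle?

16

Listing terms: a_0 = 15,  a_1 = 4,  a_2 = 6,  a_3 = 1,  a_4 = 5,  a_5 = 12,  a_6 = 3,  a_7 = 0,  a_8 = 16,  a_9 = 10,  a_{10} = 8,  a_{11} = 13,  a_{12} = 9,  a_{13} = 2,  a_{14} = 11,  a_{15} = 14,  a_{16} = 15.
Since a_{16} = a_0 = 15, the sequence is periodic with period 16.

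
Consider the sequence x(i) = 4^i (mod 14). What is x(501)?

x(0) = 1,  x(1) = 4,  x(2) = 2,  x(3) = 8,  x(4) = 4.
Since x(4) = x(1) = 4, the sequence is eventually periodic: after a pre-period of length 1 it cycles with period 3.
For i ≥ 1, x(i) depends only on (i - 1) mod 3. (501 - 1) mod 3 = 2, so x(501) = x(3) = 8.

8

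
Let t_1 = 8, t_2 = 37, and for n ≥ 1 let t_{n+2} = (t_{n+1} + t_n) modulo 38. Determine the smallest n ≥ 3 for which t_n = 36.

Listing terms: t_1 = 8, t_2 = 37, t_3 = 7, t_4 = 6, t_5 = 13, t_6 = 19, t_7 = 32, t_8 = 13, t_9 = 7, t_{10} = 20, t_{11} = 27, t_{12} = 9, t_{13} = 36, t_{14} = 7, t_{15} = 5, t_{16} = 12, t_{17} = 17, t_{18} = 29, t_{19} = 8, t_{20} = 37.
Since (t_{19}, t_{20}) = (t_1, t_2) = (8, 37) (two consecutive terms determine the rest), the sequence is periodic with period 18.
The value 36 first appears (with n ≥ 3) at t_{13}.

13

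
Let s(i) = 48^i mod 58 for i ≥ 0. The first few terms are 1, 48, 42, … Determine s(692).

Computing terms: s(0) = 1,  s(1) = 48,  s(2) = 42,  s(3) = 44,  s(4) = 24,  s(5) = 50,  s(6) = 22,  s(7) = 12,  s(8) = 54,  s(9) = 40,  s(10) = 6,  s(11) = 56,  s(12) = 20,  s(13) = 32,  s(14) = 28,  s(15) = 10,  s(16) = 16,  s(17) = 14,  s(18) = 34,  s(19) = 8,  s(20) = 36,  s(21) = 46,  s(22) = 4,  s(23) = 18,  s(24) = 52,  s(25) = 2,  s(26) = 38,  s(27) = 26,  s(28) = 30,  s(29) = 48.
Since s(29) = s(1) = 48, the sequence is eventually periodic: after a pre-period of length 1 it cycles with period 28.
For i ≥ 1, s(i) depends only on (i - 1) mod 28. (692 - 1) mod 28 = 19, so s(692) = s(20) = 36.

36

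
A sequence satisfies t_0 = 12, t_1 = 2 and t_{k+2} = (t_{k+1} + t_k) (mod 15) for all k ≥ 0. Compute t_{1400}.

12

t_0 = 12, t_1 = 2, t_2 = 14, t_3 = 1, t_4 = 0, t_5 = 1, t_6 = 1, t_7 = 2, t_8 = 3, t_9 = 5, t_{10} = 8, t_{11} = 13, t_{12} = 6, t_{13} = 4, t_{14} = 10, t_{15} = 14, t_{16} = 9, t_{17} = 8, t_{18} = 2, t_{19} = 10, t_{20} = 12, t_{21} = 7, t_{22} = 4, t_{23} = 11, t_{24} = 0, t_{25} = 11, t_{26} = 11, t_{27} = 7, t_{28} = 3, t_{29} = 10, t_{30} = 13, t_{31} = 8, t_{32} = 6, t_{33} = 14, t_{34} = 5, t_{35} = 4, t_{36} = 9, t_{37} = 13, t_{38} = 7, t_{39} = 5, t_{40} = 12, t_{41} = 2.
Since (t_{40}, t_{41}) = (t_0, t_1) = (12, 2) (two consecutive terms determine the rest), the sequence is periodic with period 40.
(1400 - 0) mod 40 = 0, so t_{1400} = t_0 = 12.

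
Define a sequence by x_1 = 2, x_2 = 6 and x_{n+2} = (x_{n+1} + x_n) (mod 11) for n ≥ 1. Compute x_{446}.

3

Listing terms: x_1 = 2,  x_2 = 6,  x_3 = 8,  x_4 = 3,  x_5 = 0,  x_6 = 3,  x_7 = 3,  x_8 = 6,  x_9 = 9,  x_{10} = 4,  x_{11} = 2,  x_{12} = 6.
Since (x_{11}, x_{12}) = (x_1, x_2) = (2, 6) (two consecutive terms determine the rest), the sequence is periodic with period 10.
(446 - 1) mod 10 = 5, so x_{446} = x_6 = 3.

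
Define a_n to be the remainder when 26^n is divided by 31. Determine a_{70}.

a_1 = 26; a_2 = 25; a_3 = 30; a_4 = 5; a_5 = 6; a_6 = 1; a_7 = 26.
Since a_7 = a_1 = 26, the sequence is periodic with period 6.
So a_{70} = a_{1 + ((70-1) mod 6)} = a_4 = 5.

5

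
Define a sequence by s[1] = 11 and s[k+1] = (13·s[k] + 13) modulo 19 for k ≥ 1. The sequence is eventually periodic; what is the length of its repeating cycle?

18

Listing terms: s[1] = 11, s[2] = 4, s[3] = 8, s[4] = 3, s[5] = 14, s[6] = 5, s[7] = 2, s[8] = 1, s[9] = 7, s[10] = 9, s[11] = 16, s[12] = 12, s[13] = 17, s[14] = 6, s[15] = 15, s[16] = 18, s[17] = 0, s[18] = 13, s[19] = 11.
Since s[19] = s[1] = 11, the sequence is periodic with period 18.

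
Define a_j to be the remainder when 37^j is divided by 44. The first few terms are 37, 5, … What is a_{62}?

5

We have a_1 = 37; a_2 = 5; a_3 = 9; a_4 = 25; a_5 = 1; a_6 = 37.
Since a_6 = a_1 = 37, the sequence is periodic with period 5.
(62 - 1) mod 5 = 1, so a_{62} = a_2 = 5.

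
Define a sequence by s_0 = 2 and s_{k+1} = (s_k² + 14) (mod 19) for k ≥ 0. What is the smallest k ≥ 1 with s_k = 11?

We have s_0 = 2, s_1 = 18, s_2 = 15, s_3 = 11, s_4 = 2.
Since s_4 = s_0 = 2, the sequence is periodic with period 4.
The value 11 first appears (with k ≥ 1) at s_3.

3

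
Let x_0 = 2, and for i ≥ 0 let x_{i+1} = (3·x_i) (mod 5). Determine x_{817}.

1

Computing terms: x_0 = 2; x_1 = 1; x_2 = 3; x_3 = 4; x_4 = 2.
Since x_4 = x_0 = 2, the sequence is periodic with period 4.
So x_{817} = x_{0 + ((817-0) mod 4)} = x_1 = 1.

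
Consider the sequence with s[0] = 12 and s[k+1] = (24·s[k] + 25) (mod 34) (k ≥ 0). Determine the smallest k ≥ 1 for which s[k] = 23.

Listing terms: s[0] = 12, s[1] = 7, s[2] = 23, s[3] = 33, s[4] = 1, s[5] = 15, s[6] = 11, s[7] = 17, s[8] = 25, s[9] = 13, s[10] = 31, s[11] = 21, s[12] = 19, s[13] = 5, s[14] = 9, s[15] = 3, s[16] = 29, s[17] = 7.
Since s[17] = s[1] = 7, the sequence is eventually periodic: after a pre-period of length 1 it cycles with period 16.
The value 23 first appears (with k ≥ 1) at s[2].

2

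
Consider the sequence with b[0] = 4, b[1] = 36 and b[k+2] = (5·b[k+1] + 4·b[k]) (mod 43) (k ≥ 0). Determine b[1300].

We have b[0] = 4; b[1] = 36; b[2] = 24; b[3] = 6; b[4] = 40; b[5] = 9; b[6] = 33; b[7] = 29; b[8] = 19; b[9] = 39; b[10] = 13; b[11] = 6; b[12] = 39; b[13] = 4; b[14] = 4; b[15] = 36.
Since (b[14], b[15]) = (b[0], b[1]) = (4, 36) (two consecutive terms determine the rest), the sequence is periodic with period 14.
(1300 - 0) mod 14 = 12, so b[1300] = b[12] = 39.

39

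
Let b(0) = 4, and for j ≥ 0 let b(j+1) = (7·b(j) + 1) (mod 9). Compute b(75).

7

We have b(0) = 4,  b(1) = 2,  b(2) = 6,  b(3) = 7,  b(4) = 5,  b(5) = 0,  b(6) = 1,  b(7) = 8,  b(8) = 3,  b(9) = 4.
Since b(9) = b(0) = 4, the sequence is periodic with period 9.
(75 - 0) mod 9 = 3, so b(75) = b(3) = 7.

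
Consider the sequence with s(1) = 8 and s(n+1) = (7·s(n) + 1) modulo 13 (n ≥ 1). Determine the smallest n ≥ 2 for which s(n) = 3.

6

We have s(1) = 8; s(2) = 5; s(3) = 10; s(4) = 6; s(5) = 4; s(6) = 3; s(7) = 9; s(8) = 12; s(9) = 7; s(10) = 11; s(11) = 0; s(12) = 1; s(13) = 8.
Since s(13) = s(1) = 8, the sequence is periodic with period 12.
The value 3 first appears (with n ≥ 2) at s(6).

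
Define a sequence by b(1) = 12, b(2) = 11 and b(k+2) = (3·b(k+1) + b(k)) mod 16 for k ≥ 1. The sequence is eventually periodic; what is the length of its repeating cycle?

24

b(1) = 12,  b(2) = 11,  b(3) = 13,  b(4) = 2,  b(5) = 3,  b(6) = 11,  b(7) = 4,  b(8) = 7,  b(9) = 9,  b(10) = 2,  b(11) = 15,  b(12) = 15,  b(13) = 12,  b(14) = 3,  b(15) = 5,  b(16) = 2,  b(17) = 11,  b(18) = 3,  b(19) = 4,  b(20) = 15,  b(21) = 1,  b(22) = 2,  b(23) = 7,  b(24) = 7,  b(25) = 12,  b(26) = 11.
The sequence repeats with period 24.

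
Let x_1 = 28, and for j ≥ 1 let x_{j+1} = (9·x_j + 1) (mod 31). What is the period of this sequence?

15

We have x_1 = 28; x_2 = 5; x_3 = 15; x_4 = 12; x_5 = 16; x_6 = 21; x_7 = 4; x_8 = 6; x_9 = 24; x_{10} = 0; x_{11} = 1; x_{12} = 10; x_{13} = 29; x_{14} = 14; x_{15} = 3; x_{16} = 28.
The sequence repeats with period 15.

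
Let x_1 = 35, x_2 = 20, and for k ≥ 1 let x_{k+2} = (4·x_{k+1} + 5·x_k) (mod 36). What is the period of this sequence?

Listing terms: x_1 = 35, x_2 = 20, x_3 = 3, x_4 = 4, x_5 = 31, x_6 = 0, x_7 = 11, x_8 = 8, x_9 = 15, x_{10} = 28, x_{11} = 7, x_{12} = 24, x_{13} = 23, x_{14} = 32, x_{15} = 27, x_{16} = 16, x_{17} = 19, x_{18} = 12, x_{19} = 35, x_{20} = 20.
Since (x_{19}, x_{20}) = (x_1, x_2) = (35, 20) (two consecutive terms determine the rest), the sequence is periodic with period 18.

18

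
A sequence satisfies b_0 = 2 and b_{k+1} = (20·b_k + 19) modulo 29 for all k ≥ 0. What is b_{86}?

10

We have b_0 = 2, b_1 = 1, b_2 = 10, b_3 = 16, b_4 = 20, b_5 = 13, b_6 = 18, b_7 = 2.
Since b_7 = b_0 = 2, the sequence is periodic with period 7.
So b_{86} = b_{0 + ((86-0) mod 7)} = b_2 = 10.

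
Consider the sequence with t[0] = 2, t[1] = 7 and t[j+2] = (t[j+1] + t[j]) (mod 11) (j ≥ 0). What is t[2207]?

8

Listing terms: t[0] = 2; t[1] = 7; t[2] = 9; t[3] = 5; t[4] = 3; t[5] = 8; t[6] = 0; t[7] = 8; t[8] = 8; t[9] = 5; t[10] = 2; t[11] = 7.
The sequence repeats with period 10.
So t[2207] = t[0 + ((2207-0) mod 10)] = t[7] = 8.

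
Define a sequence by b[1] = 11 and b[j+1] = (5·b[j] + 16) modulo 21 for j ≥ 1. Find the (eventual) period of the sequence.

6

We have b[1] = 11, b[2] = 8, b[3] = 14, b[4] = 2, b[5] = 5, b[6] = 20, b[7] = 11.
Since b[7] = b[1] = 11, the sequence is periodic with period 6.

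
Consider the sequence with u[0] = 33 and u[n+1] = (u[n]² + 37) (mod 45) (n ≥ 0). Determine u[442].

8

Computing terms: u[0] = 33; u[1] = 1; u[2] = 38; u[3] = 41; u[4] = 8; u[5] = 11; u[6] = 23; u[7] = 26; u[8] = 38.
Since u[8] = u[2] = 38, the sequence is eventually periodic: after a pre-period of length 2 it cycles with period 6.
For n ≥ 2, u[n] depends only on (n - 2) mod 6. (442 - 2) mod 6 = 2, so u[442] = u[4] = 8.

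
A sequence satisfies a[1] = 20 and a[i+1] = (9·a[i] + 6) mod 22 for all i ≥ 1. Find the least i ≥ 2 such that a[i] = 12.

a[1] = 20, a[2] = 10, a[3] = 8, a[4] = 12, a[5] = 4, a[6] = 20.
The sequence repeats with period 5.
The value 12 first appears (with i ≥ 2) at a[4].

4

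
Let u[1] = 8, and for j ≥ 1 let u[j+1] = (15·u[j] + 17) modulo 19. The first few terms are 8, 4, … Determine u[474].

5

Listing terms: u[1] = 8,  u[2] = 4,  u[3] = 1,  u[4] = 13,  u[5] = 3,  u[6] = 5,  u[7] = 16,  u[8] = 10,  u[9] = 15,  u[10] = 14,  u[11] = 18,  u[12] = 2,  u[13] = 9,  u[14] = 0,  u[15] = 17,  u[16] = 6,  u[17] = 12,  u[18] = 7,  u[19] = 8.
The sequence repeats with period 18.
So u[474] = u[1 + ((474-1) mod 18)] = u[6] = 5.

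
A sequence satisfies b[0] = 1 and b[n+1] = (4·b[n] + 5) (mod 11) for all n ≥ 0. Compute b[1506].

9

We have b[0] = 1,  b[1] = 9,  b[2] = 8,  b[3] = 4,  b[4] = 10,  b[5] = 1.
Since b[5] = b[0] = 1, the sequence is periodic with period 5.
So b[1506] = b[0 + ((1506-0) mod 5)] = b[1] = 9.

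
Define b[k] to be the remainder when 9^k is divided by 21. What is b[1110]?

15

We have b[0] = 1; b[1] = 9; b[2] = 18; b[3] = 15; b[4] = 9.
Since b[4] = b[1] = 9, the sequence is eventually periodic: after a pre-period of length 1 it cycles with period 3.
For k ≥ 1, b[k] depends only on (k - 1) mod 3. (1110 - 1) mod 3 = 2, so b[1110] = b[3] = 15.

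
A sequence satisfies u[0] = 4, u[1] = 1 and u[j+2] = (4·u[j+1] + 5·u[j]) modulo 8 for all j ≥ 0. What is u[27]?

5

We have u[0] = 4,  u[1] = 1,  u[2] = 0,  u[3] = 5,  u[4] = 4,  u[5] = 1.
The sequence repeats with period 4.
So u[27] = u[0 + ((27-0) mod 4)] = u[3] = 5.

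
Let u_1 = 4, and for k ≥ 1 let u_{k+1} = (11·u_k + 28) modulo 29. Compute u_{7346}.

5

Computing terms: u_1 = 4, u_2 = 14, u_3 = 8, u_4 = 0, u_5 = 28, u_6 = 17, u_7 = 12, u_8 = 15, u_9 = 19, u_{10} = 5, u_{11} = 25, u_{12} = 13, u_{13} = 26, u_{14} = 24, u_{15} = 2, u_{16} = 21, u_{17} = 27, u_{18} = 6, u_{19} = 7, u_{20} = 18, u_{21} = 23, u_{22} = 20, u_{23} = 16, u_{24} = 1, u_{25} = 10, u_{26} = 22, u_{27} = 9, u_{28} = 11, u_{29} = 4.
Since u_{29} = u_1 = 4, the sequence is periodic with period 28.
(7346 - 1) mod 28 = 9, so u_{7346} = u_{10} = 5.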